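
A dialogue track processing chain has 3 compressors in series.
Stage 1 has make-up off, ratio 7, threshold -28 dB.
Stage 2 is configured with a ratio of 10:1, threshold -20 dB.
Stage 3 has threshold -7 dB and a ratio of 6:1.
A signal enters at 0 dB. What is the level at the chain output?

-24 dB

Stage 1: overshoot 28 dB → 28/7 = 4 dB → -24 dB.
Stage 2: -24 dB ≤ -20 dB, so stage 2 doesn't engage; output -24 dB.
Stage 3: below threshold (-24 ≤ -7); passes unchanged; output -24 dB.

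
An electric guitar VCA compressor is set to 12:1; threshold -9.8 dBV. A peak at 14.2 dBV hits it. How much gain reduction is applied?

22 dB

Overshoot = 14.2 − (-9.8) = 24 dB.
At 12:1, output sits 24/12 = 2 dB above threshold.
Gain reduction = 24 − 2 = 22 dB.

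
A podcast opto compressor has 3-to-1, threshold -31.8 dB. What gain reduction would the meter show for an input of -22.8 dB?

6 dB

Overshoot = -22.8 − (-31.8) = 9 dB.
At 3:1, output sits 9/3 = 3 dB above threshold.
So the signal is attenuated by 9 − 3 = 6 dB.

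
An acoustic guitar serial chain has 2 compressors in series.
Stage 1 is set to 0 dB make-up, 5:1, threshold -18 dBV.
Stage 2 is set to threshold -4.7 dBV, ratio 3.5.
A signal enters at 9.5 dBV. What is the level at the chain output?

Stage 1: overshoot 27.5 dB → 27.5/5 = 5.5 dB → -12.5 dBV.
Stage 2: -12.5 dBV ≤ -4.7 dBV, so stage 2 doesn't engage; output -12.5 dBV.

-12.5 dBV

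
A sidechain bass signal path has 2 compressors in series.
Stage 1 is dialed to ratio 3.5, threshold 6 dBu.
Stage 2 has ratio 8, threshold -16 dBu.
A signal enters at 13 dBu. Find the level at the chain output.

Stage 1: overshoot 7 dB → 7/3.5 = 2 dB → 8 dBu.
Stage 2: 24 dB above -16 dBu, reduced 8:1 to 3 dB above → -13 dBu.

-13 dBu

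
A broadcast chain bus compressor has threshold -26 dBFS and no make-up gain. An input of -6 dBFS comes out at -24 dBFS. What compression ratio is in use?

Input overshoot = -6 − (-26) = 20 dB; output overshoot = -24 − (-26) = 2 dB.
Ratio = 20 / 2 = 10.

10:1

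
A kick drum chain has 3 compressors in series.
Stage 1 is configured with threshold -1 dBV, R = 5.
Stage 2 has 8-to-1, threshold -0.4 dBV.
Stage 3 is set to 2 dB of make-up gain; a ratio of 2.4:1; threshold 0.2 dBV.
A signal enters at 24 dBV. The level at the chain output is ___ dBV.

Stage 1: overshoot 25 dB → 25/5 = 5 dB → 4 dBV.
Stage 2: 4.4 dB above -0.4 dBV, reduced 8:1 to 0.55 dB above → 0.15 dBV.
Stage 3: below threshold (0.15 ≤ 0.2); passes unchanged; make-up brings it to 2.15 dBV.

2.15 dBV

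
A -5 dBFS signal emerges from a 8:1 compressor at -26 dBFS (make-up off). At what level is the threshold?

Gain reduction = -5 − (-26) = 21 dB; output overshoot = GR / (R − 1) = 21 / 7 = 3 dB.
Threshold = output − output overshoot = -26 − 3 = -29 dBFS.

-29 dBFS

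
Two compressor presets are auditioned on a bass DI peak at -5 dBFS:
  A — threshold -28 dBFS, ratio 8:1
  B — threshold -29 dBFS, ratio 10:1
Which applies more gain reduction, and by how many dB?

B, by 1.475 dB

A: overshoot 23 dB → output overshoot 2.875 dB → GR 20.125 dB.
B: overshoot 24 dB → output overshoot 2.4 dB → GR 21.6 dB.
B applies 1.475 dB more gain reduction.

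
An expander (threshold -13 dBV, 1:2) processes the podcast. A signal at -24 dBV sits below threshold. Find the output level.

-35 dBV

The input is 11 dB below the -13 dBV threshold.
A 1:2 expander multiplies undershoot by 2: 11 × 2 = 22 dB below threshold.
Output = -13 − 22 = -35 dBV.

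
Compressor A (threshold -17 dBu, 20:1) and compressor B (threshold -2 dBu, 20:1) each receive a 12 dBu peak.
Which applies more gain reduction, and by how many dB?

A: 29 dB over, compressed to 1.45 dB over, so 27.55 dB of GR.
B: 14 dB over, compressed to 0.7 dB over, so 13.3 dB of GR.
A applies 14.25 dB more gain reduction.

A, by 14.25 dB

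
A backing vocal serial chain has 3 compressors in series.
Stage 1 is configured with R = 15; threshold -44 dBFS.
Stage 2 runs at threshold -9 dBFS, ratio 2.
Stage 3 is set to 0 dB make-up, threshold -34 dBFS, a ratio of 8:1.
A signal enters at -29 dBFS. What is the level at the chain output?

Stage 1: -29 dBFS is 15 dB over -44 dBFS; at 15:1 that becomes 1 dB over, giving -43 dBFS.
Stage 2: below threshold (-43 ≤ -9); passes unchanged; output -43 dBFS.
Stage 3: below threshold (-43 ≤ -34); passes unchanged; output -43 dBFS.

-43 dBFS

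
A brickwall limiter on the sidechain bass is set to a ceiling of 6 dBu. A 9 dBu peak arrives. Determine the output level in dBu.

6 dBu

A brickwall limiter is an ∞:1 compressor: any input above the ceiling is clamped to 6 dBu.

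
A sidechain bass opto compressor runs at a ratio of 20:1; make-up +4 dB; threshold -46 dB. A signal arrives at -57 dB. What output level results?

-57 dB is 11 dB below the -46 dB threshold, so no gain reduction is applied.
Make-up gain adds 4 dB: -57 + 4 = -53 dB.

-53 dB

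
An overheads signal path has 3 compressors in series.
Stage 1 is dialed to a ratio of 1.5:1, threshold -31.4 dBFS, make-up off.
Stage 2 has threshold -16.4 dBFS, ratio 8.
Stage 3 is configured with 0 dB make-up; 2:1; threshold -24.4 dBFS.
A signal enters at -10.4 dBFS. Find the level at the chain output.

-20.9 dBFS

Stage 1: overshoot 21 dB → 21/1.5 = 14 dB → -17.4 dBFS.
Stage 2: -17.4 dBFS ≤ -16.4 dBFS, so stage 2 doesn't engage; output -17.4 dBFS.
Stage 3: 7 dB above -24.4 dBFS, reduced 2:1 to 3.5 dB above → -20.9 dBFS.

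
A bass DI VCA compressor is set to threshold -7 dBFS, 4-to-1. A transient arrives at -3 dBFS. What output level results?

Overshoot: -3 − (-7) = 4 dB.
4:1 compression reduces that to 4/4 = 1 dB over.
That puts the output at -6 dBFS.

-6 dBFS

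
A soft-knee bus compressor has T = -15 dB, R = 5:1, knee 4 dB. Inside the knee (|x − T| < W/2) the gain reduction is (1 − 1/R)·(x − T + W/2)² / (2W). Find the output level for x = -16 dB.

x − T + W/2 = -16 − (-15) + 2 = 1.
GR = (1 − 1/5) × 1² / 8 = 0.8 × 1 / 8 = 0.1 dB.
Output = -16 − 0.1 = -16.1 dB.

-16.1 dB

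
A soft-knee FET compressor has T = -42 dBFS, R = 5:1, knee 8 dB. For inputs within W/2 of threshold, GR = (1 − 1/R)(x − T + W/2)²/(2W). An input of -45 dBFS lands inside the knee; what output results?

-45.05 dBFS

x − T + W/2 = -45 − (-42) + 4 = 1.
GR = (1 − 1/5) × 1² / 16 = 0.8 × 1 / 16 = 0.05 dB.
Output = -45 − 0.05 = -45.05 dBFS.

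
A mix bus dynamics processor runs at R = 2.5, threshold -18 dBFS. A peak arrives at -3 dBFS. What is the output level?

-12 dBFS

Overshoot: -3 − (-18) = 15 dB.
At 2.5:1 the overshoot is divided by 2.5, leaving 6 dB above threshold.
Output = -18 + 6 = -12 dBFS.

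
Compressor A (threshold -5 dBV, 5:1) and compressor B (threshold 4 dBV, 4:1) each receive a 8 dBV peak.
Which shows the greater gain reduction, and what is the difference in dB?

A: GR = 13 − 13/5 = 10.4 dB.
B: GR = 4 − 4/4 = 3 dB.
Difference: 7.4 dB in favour of A.

A, by 7.4 dB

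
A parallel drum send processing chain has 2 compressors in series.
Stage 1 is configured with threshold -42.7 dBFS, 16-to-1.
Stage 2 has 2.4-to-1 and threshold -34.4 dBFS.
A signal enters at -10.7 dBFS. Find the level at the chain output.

-40.7 dBFS

Stage 1: 32 dB above -42.7 dBFS, reduced 16:1 to 2 dB above → -40.7 dBFS.
Stage 2: below threshold (-40.7 ≤ -34.4); passes unchanged; output -40.7 dBFS.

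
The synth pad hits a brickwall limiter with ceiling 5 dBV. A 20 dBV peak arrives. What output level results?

5 dBV

The limiter clamps the peak to its 5 dBV ceiling.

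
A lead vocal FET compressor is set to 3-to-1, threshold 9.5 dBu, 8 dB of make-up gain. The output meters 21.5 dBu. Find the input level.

21.5 dBu

Stripping the +8 dB make-up gives 13.5 dBu at the gain stage.
That's 4 dB above the 9.5 dBu threshold.
Before 3:1 compression the overshoot was 4 × 3 = 12 dB, so input = 9.5 + 12 = 21.5 dBu.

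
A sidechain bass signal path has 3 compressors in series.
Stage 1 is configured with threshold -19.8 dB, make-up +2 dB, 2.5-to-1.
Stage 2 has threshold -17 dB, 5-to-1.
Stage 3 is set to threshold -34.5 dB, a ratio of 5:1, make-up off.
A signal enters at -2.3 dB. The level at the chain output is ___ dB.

-30.752 dB

Stage 1: overshoot 17.5 dB → 17.5/2.5 = 7 dB → -12.8 dB; +2 dB make-up → -10.8 dB.
Stage 2: 6.2 dB above -17 dB, reduced 5:1 to 1.24 dB above → -15.76 dB.
Stage 3: overshoot 18.74 dB → 18.74/5 = 3.748 dB → -30.752 dB.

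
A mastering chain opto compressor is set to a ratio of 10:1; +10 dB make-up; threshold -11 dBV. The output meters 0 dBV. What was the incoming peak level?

-1 dBV

Stripping the +10 dB make-up gives -10 dBV at the gain stage.
The compressed level sits -10 − (-11) = 1 dB over threshold.
Before 10:1 compression the overshoot was 1 × 10 = 10 dB, so input = -11 + 10 = -1 dBV.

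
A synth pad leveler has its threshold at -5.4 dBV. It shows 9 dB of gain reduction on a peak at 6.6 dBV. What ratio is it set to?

4:1

Input overshoot = 6.6 − (-5.4) = 12 dB.
Output overshoot = 12 − 9 = 3 dB.
Ratio = input overshoot / output overshoot = 12 / 3 = 4.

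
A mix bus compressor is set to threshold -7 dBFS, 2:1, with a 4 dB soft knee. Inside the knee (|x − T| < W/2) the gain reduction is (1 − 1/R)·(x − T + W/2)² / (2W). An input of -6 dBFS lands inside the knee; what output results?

x − T + W/2 = -6 − (-7) + 2 = 3.
GR = (1 − 1/2) × 3² / 8 = 0.5 × 9 / 8 = 0.5625 dB.
Output = -6 − 0.5625 = -6.5625 dBFS.

-6.5625 dBFS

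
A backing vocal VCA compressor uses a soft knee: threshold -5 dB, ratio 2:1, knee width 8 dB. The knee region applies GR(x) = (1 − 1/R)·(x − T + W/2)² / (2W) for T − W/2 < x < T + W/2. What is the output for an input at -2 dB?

-3.53125 dB

x − T + W/2 = -2 − (-5) + 4 = 7.
GR = (1 − 1/2) × 7² / 16 = 0.5 × 49 / 16 = 1.53125 dB.
Output = -2 − 1.53125 = -3.53125 dB.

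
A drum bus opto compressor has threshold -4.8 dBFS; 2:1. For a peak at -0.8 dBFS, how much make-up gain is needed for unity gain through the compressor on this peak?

2 dB

Without make-up, output = threshold + overshoot/2 = -4.8 + 2 = -2.8 dBFS.
Gap to target: 2 dB.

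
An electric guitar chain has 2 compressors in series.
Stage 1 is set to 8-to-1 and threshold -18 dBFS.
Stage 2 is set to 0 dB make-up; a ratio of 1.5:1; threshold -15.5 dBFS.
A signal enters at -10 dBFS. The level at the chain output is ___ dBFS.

Stage 1: 8 dB above -18 dBFS, reduced 8:1 to 1 dB above → -17 dBFS.
Stage 2: below threshold (-17 ≤ -15.5); passes unchanged; output -17 dBFS.

-17 dBFS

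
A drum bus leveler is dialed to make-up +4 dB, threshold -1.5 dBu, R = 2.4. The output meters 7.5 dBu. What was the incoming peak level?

10.5 dBu

Stripping the +4 dB make-up gives 3.5 dBu at the gain stage.
The compressed level sits 3.5 − (-1.5) = 5 dB over threshold.
Before 2.4:1 compression the overshoot was 5 × 2.4 = 12 dB, so input = -1.5 + 12 = 10.5 dBu.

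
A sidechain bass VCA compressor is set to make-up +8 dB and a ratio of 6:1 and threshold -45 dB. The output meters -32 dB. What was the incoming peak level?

Stripping the +8 dB make-up gives -40 dB at the gain stage.
Post-compression overshoot = -40 − (-45) = 5 dB.
Before 6:1 compression the overshoot was 5 × 6 = 30 dB, so input = -45 + 30 = -15 dB.

-15 dB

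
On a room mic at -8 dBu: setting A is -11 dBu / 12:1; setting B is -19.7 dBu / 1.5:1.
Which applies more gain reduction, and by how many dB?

A: 3 dB over, compressed to 0.25 dB over, so 2.75 dB of GR.
B: 11.7 dB over, compressed to 7.8 dB over, so 3.9 dB of GR.
B reduces 1.15 dB more.

B, by 1.15 dB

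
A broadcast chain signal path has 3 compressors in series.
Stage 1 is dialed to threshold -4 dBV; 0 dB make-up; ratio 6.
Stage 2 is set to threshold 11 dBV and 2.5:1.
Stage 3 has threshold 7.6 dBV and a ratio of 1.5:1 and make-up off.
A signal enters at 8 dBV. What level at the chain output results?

-2 dBV

Stage 1: overshoot 12 dB → 12/6 = 2 dB → -2 dBV.
Stage 2: -2 dBV is at or below the 11 dBV threshold — no compression; output -2 dBV.
Stage 3: -2 dBV ≤ 7.6 dBV, so stage 3 doesn't engage; output -2 dBV.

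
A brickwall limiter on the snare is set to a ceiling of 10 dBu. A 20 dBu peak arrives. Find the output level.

10 dBu

The limiter clamps the peak to its 10 dBu ceiling.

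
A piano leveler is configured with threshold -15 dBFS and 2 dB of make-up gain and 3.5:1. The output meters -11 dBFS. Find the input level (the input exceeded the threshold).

-8 dBFS

Remove make-up: -11 − 2 = -13 dBFS.
That's 2 dB above the -15 dBFS threshold.
Undo the ratio: input overshoot = 2 × 3.5 = 7 dB, giving input = -8 dBFS.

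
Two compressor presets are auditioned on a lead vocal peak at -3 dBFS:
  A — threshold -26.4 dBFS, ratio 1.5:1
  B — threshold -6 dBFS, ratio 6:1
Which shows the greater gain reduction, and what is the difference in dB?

A: GR = 23.4 − 23.4/1.5 = 7.8 dB.
B: GR = 3 − 3/6 = 2.5 dB.
A applies 5.3 dB more gain reduction.

A, by 5.3 dB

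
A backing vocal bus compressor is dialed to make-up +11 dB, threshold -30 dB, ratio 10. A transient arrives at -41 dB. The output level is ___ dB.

-30 dB

-41 dB is 11 dB below the -30 dB threshold, so no gain reduction is applied.
Make-up gain adds 11 dB: -41 + 11 = -30 dB.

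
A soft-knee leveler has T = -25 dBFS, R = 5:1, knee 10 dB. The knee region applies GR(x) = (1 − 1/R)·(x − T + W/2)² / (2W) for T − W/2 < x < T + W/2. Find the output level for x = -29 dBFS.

x − T + W/2 = -29 − (-25) + 5 = 1.
GR = (1 − 1/5) × 1² / 20 = 0.8 × 1 / 20 = 0.04 dB.
Output = -29 − 0.04 = -29.04 dBFS.

-29.04 dBFS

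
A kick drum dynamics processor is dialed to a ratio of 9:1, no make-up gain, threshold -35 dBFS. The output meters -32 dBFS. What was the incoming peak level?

The compressed level sits -32 − (-35) = 3 dB over threshold.
Before 9:1 compression the overshoot was 3 × 9 = 27 dB, so input = -35 + 27 = -8 dBFS.

-8 dBFS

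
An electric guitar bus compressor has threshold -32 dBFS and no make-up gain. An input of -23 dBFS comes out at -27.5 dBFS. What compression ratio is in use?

2:1

Input overshoot = -23 − (-32) = 9 dB; output overshoot = -27.5 − (-32) = 4.5 dB.
Ratio = 9 / 4.5 = 2.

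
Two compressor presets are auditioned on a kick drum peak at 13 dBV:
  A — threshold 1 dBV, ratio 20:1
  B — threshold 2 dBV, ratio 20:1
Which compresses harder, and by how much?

A, by 0.95 dB

A: overshoot 12 dB → output overshoot 0.6 dB → GR 11.4 dB.
B: overshoot 11 dB → output overshoot 0.55 dB → GR 10.45 dB.
A reduces 0.95 dB more.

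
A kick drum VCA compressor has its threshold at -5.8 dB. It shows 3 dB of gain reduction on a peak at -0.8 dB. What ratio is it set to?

2.5:1

Input overshoot = -0.8 − (-5.8) = 5 dB.
Output overshoot = 5 − 3 = 2 dB.
Ratio = input overshoot / output overshoot = 5 / 2 = 2.5.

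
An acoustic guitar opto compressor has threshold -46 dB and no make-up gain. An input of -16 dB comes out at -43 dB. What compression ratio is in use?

Input overshoot = -16 − (-46) = 30 dB; output overshoot = -43 − (-46) = 3 dB.
Ratio = 30 / 3 = 10.

10:1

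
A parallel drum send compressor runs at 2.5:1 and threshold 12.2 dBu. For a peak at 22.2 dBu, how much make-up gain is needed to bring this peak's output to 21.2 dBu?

Without make-up, output = threshold + overshoot/2.5 = 12.2 + 4 = 16.2 dBu.
Gap to target: 5 dB.

5 dB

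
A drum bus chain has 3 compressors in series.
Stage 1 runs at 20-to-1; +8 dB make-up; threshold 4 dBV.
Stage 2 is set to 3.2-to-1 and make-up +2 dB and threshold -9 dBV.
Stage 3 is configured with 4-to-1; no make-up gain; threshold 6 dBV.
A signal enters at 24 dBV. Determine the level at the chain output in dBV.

Stage 1: 24 dBV is 20 dB over 4 dBV; at 20:1 that becomes 1 dB over, giving 5 dBV; +8 dB make-up → 13 dBV.
Stage 2: overshoot 22 dB → 22/3.2 = 6.875 dB → -2.125 dBV; +2 dB make-up → -0.125 dBV.
Stage 3: -0.125 dBV is at or below the 6 dBV threshold — no compression; output -0.125 dBV.

-0.125 dBV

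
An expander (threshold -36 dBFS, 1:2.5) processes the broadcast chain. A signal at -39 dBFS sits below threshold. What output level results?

Below threshold, a 1:2.5 expander applies gain = (2.5−1)×(T − x) of attenuation.
(2.5−1) × 3 = 4.5 dB, so output = -39 − 4.5 = -43.5 dBFS.

-43.5 dBFS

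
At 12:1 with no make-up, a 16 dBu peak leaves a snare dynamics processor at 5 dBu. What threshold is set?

Input is 12 dB above T (since output overshoot × R = input overshoot: (5 − T)·12 = 16 − T gives T = 4 dBu).
Check: 4 + (16 − 4)/12 = 4 + 1 = 5 dBu. ✓

4 dBu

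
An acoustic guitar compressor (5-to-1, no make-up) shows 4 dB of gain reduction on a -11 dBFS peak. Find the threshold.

-16 dBFS

Let T be the threshold. Output overshoot = (input overshoot)/R, so -15 − T = (-11 − T)/5.
5·(-15 − T) = -11 − T → 4·T = -75 − (-11) = -64.
T = -64/4 = -16 dBFS.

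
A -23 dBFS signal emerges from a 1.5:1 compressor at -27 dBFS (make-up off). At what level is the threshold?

-35 dBFS

Gain reduction = -23 − (-27) = 4 dB; output overshoot = GR / (R − 1) = 4 / 0.5 = 8 dB.
Threshold = output − output overshoot = -27 − 8 = -35 dBFS.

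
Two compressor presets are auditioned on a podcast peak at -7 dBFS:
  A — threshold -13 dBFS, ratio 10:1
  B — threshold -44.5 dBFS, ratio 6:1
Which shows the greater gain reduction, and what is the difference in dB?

A: 6 dB over, compressed to 0.6 dB over, so 5.4 dB of GR.
B: 37.5 dB over, compressed to 6.25 dB over, so 31.25 dB of GR.
B applies 25.85 dB more gain reduction.

B, by 25.85 dB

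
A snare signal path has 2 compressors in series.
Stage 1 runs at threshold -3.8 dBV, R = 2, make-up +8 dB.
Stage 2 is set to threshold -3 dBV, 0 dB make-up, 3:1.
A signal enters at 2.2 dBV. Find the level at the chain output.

Stage 1: 2.2 dBV is 6 dB over -3.8 dBV; at 2:1 that becomes 3 dB over, giving -0.8 dBV; +8 dB make-up → 7.2 dBV.
Stage 2: 7.2 dBV is 10.2 dB over -3 dBV; at 3:1 that becomes 3.4 dB over, giving 0.4 dBV.

0.4 dBV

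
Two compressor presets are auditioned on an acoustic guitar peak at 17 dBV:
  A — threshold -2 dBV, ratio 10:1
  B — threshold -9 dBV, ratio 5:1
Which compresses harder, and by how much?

B, by 3.7 dB

A: overshoot 19 dB → output overshoot 1.9 dB → GR 17.1 dB.
B: overshoot 26 dB → output overshoot 5.2 dB → GR 20.8 dB.
Difference: 3.7 dB in favour of B.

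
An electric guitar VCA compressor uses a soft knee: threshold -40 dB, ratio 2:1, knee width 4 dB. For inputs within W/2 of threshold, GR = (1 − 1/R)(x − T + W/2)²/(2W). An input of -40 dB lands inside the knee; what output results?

x − T + W/2 = -40 − (-40) + 2 = 2.
GR = (1 − 1/2) × 2² / 8 = 0.5 × 4 / 8 = 0.25 dB.
Output = -40 − 0.25 = -40.25 dB.

-40.25 dB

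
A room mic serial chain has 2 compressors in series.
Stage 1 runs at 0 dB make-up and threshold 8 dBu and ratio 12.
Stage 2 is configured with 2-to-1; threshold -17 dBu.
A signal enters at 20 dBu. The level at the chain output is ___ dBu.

Stage 1: overshoot 12 dB → 12/12 = 1 dB → 9 dBu.
Stage 2: 26 dB above -17 dBu, reduced 2:1 to 13 dB above → -4 dBu.

-4 dBu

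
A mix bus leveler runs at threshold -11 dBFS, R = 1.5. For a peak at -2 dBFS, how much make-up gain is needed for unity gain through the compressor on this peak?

3 dB

Without make-up, output = threshold + overshoot/1.5 = -11 + 6 = -5 dBFS.
Gap to target: 3 dB.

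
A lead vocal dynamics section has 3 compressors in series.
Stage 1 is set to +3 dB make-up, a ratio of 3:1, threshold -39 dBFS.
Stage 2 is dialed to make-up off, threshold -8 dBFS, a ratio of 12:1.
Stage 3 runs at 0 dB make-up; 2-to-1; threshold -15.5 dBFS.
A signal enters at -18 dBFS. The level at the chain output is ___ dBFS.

Stage 1: overshoot 21 dB → 21/3 = 7 dB → -32 dBFS; +3 dB make-up → -29 dBFS.
Stage 2: -29 dBFS ≤ -8 dBFS, so stage 2 doesn't engage; output -29 dBFS.
Stage 3: -29 dBFS is at or below the -15.5 dBFS threshold — no compression; output -29 dBFS.

-29 dBFS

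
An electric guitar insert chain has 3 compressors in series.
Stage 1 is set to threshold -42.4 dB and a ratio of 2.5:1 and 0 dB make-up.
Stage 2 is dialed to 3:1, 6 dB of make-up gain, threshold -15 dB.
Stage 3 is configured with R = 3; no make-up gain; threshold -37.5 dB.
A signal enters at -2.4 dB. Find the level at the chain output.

Stage 1: -2.4 dB is 40 dB over -42.4 dB; at 2.5:1 that becomes 16 dB over, giving -26.4 dB.
Stage 2: below threshold (-26.4 ≤ -15); passes unchanged; make-up brings it to -20.4 dB.
Stage 3: -20.4 dB is 17.1 dB over -37.5 dB; at 3:1 that becomes 5.7 dB over, giving -31.8 dB.

-31.8 dB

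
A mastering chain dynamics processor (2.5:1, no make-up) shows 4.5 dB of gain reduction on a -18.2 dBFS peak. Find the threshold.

Let T be the threshold. Output overshoot = (input overshoot)/R, so -22.7 − T = (-18.2 − T)/2.5.
2.5·(-22.7 − T) = -18.2 − T → 1.5·T = -56.75 − (-18.2) = -38.55.
T = -38.55/1.5 = -25.7 dBFS.

-25.7 dBFS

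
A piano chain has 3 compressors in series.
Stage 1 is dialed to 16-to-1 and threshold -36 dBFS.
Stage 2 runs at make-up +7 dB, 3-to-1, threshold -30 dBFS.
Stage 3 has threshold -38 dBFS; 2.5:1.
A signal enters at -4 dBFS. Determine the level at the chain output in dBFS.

Stage 1: -4 dBFS is 32 dB over -36 dBFS; at 16:1 that becomes 2 dB over, giving -34 dBFS.
Stage 2: -34 dBFS is at or below the -30 dBFS threshold — no compression; make-up brings it to -27 dBFS.
Stage 3: overshoot 11 dB → 11/2.5 = 4.4 dB → -33.6 dBFS.

-33.6 dBFS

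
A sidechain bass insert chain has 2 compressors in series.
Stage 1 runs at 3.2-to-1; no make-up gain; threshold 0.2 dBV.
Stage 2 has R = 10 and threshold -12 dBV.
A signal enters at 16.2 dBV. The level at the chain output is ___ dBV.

-10.28 dBV

Stage 1: 16 dB above 0.2 dBV, reduced 3.2:1 to 5 dB above → 5.2 dBV.
Stage 2: 5.2 dBV is 17.2 dB over -12 dBV; at 10:1 that becomes 1.72 dB over, giving -10.28 dBV.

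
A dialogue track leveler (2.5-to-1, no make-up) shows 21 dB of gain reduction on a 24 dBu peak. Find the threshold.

-11 dBu

Input is 35 dB above T (since output overshoot × R = input overshoot: (3 − T)·2.5 = 24 − T gives T = -11 dBu).
Check: -11 + (24 − (-11))/2.5 = -11 + 14 = 3 dBu. ✓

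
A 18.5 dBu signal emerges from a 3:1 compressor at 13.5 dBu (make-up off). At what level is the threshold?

Input is 7.5 dB above T (since output overshoot × R = input overshoot: (13.5 − T)·3 = 18.5 − T gives T = 11 dBu).
Check: 11 + (18.5 − 11)/3 = 11 + 2.5 = 13.5 dBu. ✓

11 dBu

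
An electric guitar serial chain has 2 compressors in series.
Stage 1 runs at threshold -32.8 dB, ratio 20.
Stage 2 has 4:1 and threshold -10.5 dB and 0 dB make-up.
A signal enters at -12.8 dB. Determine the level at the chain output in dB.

-31.8 dB

Stage 1: overshoot 20 dB → 20/20 = 1 dB → -31.8 dB.
Stage 2: -31.8 dB is at or below the -10.5 dB threshold — no compression; output -31.8 dB.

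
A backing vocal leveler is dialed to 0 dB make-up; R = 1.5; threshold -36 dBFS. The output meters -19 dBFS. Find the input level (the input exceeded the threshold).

-10.5 dBFS

That's 17 dB above the -36 dBFS threshold.
Input overshoot = R × output overshoot = 25.5 dB → input = -36 + 25.5 = -10.5 dBFS.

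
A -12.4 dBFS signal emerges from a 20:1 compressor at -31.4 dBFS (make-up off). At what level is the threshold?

-32.4 dBFS

Let T be the threshold. Output overshoot = (input overshoot)/R, so -31.4 − T = (-12.4 − T)/20.
20·(-31.4 − T) = -12.4 − T → 19·T = -628 − (-12.4) = -615.6.
T = -615.6/19 = -32.4 dBFS.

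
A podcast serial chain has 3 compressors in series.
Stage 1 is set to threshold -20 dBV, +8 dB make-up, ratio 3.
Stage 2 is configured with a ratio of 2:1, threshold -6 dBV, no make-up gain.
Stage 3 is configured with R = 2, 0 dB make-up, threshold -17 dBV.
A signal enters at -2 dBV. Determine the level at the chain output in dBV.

-11.5 dBV

Stage 1: 18 dB above -20 dBV, reduced 3:1 to 6 dB above → -14 dBV; +8 dB make-up → -6 dBV.
Stage 2: below threshold (-6 ≤ -6); passes unchanged; output -6 dBV.
Stage 3: 11 dB above -17 dBV, reduced 2:1 to 5.5 dB above → -11.5 dBV.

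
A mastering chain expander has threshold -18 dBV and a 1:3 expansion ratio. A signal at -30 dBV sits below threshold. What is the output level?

-54 dBV

The input is 12 dB below the -18 dBV threshold.
A 1:3 expander multiplies undershoot by 3: 12 × 3 = 36 dB below threshold.
Output = -18 − 36 = -54 dBV.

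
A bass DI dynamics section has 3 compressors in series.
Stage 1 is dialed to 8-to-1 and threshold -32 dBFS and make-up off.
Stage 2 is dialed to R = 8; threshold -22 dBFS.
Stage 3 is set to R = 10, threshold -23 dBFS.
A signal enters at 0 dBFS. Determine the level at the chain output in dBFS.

Stage 1: 32 dB above -32 dBFS, reduced 8:1 to 4 dB above → -28 dBFS.
Stage 2: below threshold (-28 ≤ -22); passes unchanged; output -28 dBFS.
Stage 3: -28 dBFS is at or below the -23 dBFS threshold — no compression; output -28 dBFS.

-28 dBFS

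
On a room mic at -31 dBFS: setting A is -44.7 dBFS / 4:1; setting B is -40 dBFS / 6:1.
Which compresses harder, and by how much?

A: overshoot 13.7 dB → output overshoot 3.425 dB → GR 10.275 dB.
B: overshoot 9 dB → output overshoot 1.5 dB → GR 7.5 dB.
A reduces 2.775 dB more.

A, by 2.775 dB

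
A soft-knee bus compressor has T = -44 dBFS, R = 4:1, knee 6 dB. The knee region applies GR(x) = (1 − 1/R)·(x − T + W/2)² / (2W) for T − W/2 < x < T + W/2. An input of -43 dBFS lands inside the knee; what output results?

x − T + W/2 = -43 − (-44) + 3 = 4.
GR = (1 − 1/4) × 4² / 12 = 0.75 × 16 / 12 = 1 dB.
Output = -43 − 1 = -44 dBFS.

-44 dBFS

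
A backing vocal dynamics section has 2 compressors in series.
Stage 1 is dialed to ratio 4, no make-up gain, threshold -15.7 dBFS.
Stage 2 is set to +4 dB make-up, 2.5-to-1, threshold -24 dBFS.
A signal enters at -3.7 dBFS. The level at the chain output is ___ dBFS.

Stage 1: overshoot 12 dB → 12/4 = 3 dB → -12.7 dBFS.
Stage 2: overshoot 11.3 dB → 11.3/2.5 = 4.52 dB → -19.48 dBFS; +4 dB make-up → -15.48 dBFS.

-15.48 dBFS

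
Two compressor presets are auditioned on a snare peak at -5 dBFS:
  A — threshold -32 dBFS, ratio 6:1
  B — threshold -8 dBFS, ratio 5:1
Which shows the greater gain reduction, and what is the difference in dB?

A, by 20.1 dB

A: 27 dB over, compressed to 4.5 dB over, so 22.5 dB of GR.
B: 3 dB over, compressed to 0.6 dB over, so 2.4 dB of GR.
A reduces 20.1 dB more.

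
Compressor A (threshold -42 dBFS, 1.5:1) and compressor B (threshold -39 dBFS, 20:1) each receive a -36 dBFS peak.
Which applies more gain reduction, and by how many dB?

B, by 0.85 dB

A: GR = 6 − 6/1.5 = 2 dB.
B: GR = 3 − 3/20 = 2.85 dB.
B applies 0.85 dB more gain reduction.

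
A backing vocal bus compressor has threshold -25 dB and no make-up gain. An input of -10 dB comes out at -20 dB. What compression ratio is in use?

Input overshoot = -10 − (-25) = 15 dB; output overshoot = -20 − (-25) = 5 dB.
Ratio = 15 / 5 = 3.

3:1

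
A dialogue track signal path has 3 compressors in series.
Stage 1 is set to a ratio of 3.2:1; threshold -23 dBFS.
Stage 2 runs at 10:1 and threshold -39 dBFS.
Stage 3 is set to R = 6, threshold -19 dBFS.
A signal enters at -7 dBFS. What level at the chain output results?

Stage 1: -7 dBFS is 16 dB over -23 dBFS; at 3.2:1 that becomes 5 dB over, giving -18 dBFS.
Stage 2: 21 dB above -39 dBFS, reduced 10:1 to 2.1 dB above → -36.9 dBFS.
Stage 3: -36.9 dBFS is at or below the -19 dBFS threshold — no compression; output -36.9 dBFS.

-36.9 dBFS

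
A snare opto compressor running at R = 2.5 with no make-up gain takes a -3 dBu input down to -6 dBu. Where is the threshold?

Gain reduction = -3 − (-6) = 3 dB; output overshoot = GR / (R − 1) = 3 / 1.5 = 2 dB.
Threshold = output − output overshoot = -6 − 2 = -8 dBu.

-8 dBu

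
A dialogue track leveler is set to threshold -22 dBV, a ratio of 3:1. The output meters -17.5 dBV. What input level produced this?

-8.5 dBV

Post-compression overshoot = -17.5 − (-22) = 4.5 dB.
Before 3:1 compression the overshoot was 4.5 × 3 = 13.5 dB, so input = -22 + 13.5 = -8.5 dBV.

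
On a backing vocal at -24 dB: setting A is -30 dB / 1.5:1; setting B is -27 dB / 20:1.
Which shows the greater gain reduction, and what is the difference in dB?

B, by 0.85 dB

A: 6 dB over, compressed to 4 dB over, so 2 dB of GR.
B: 3 dB over, compressed to 0.15 dB over, so 2.85 dB of GR.
B applies 0.85 dB more gain reduction.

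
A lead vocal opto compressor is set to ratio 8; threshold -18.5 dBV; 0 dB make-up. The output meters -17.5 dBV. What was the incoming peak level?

-10.5 dBV

The compressed level sits -17.5 − (-18.5) = 1 dB over threshold.
Input overshoot = R × output overshoot = 8 dB → input = -18.5 + 8 = -10.5 dBV.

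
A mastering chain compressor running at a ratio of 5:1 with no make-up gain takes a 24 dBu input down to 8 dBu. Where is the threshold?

4 dBu

Let T be the threshold. Output overshoot = (input overshoot)/R, so 8 − T = (24 − T)/5.
5·(8 − T) = 24 − T → 4·T = 40 − 24 = 16.
T = 16/4 = 4 dBu.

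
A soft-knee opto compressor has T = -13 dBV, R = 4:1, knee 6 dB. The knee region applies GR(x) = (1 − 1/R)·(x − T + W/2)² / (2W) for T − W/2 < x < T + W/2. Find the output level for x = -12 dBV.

x − T + W/2 = -12 − (-13) + 3 = 4.
GR = (1 − 1/4) × 4² / 12 = 0.75 × 16 / 12 = 1 dB.
Output = -12 − 1 = -13 dBV.

-13 dBV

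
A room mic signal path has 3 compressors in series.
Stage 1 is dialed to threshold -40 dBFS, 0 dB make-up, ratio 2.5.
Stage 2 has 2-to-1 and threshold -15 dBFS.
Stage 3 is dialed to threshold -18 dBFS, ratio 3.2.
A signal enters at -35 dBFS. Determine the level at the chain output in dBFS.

-38 dBFS

Stage 1: 5 dB above -40 dBFS, reduced 2.5:1 to 2 dB above → -38 dBFS.
Stage 2: below threshold (-38 ≤ -15); passes unchanged; output -38 dBFS.
Stage 3: -38 dBFS ≤ -18 dBFS, so stage 3 doesn't engage; output -38 dBFS.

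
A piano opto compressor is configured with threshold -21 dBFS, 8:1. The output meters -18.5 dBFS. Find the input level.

That's 2.5 dB above the -21 dBFS threshold.
Undo the ratio: input overshoot = 2.5 × 8 = 20 dB, giving input = -1 dBFS.

-1 dBFS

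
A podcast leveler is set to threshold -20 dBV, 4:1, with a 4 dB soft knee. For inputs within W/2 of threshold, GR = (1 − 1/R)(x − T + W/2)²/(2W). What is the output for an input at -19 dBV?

-19.84375 dBV

x − T + W/2 = -19 − (-20) + 2 = 3.
GR = (1 − 1/4) × 3² / 8 = 0.75 × 9 / 8 = 0.84375 dB.
Output = -19 − 0.84375 = -19.84375 dBV.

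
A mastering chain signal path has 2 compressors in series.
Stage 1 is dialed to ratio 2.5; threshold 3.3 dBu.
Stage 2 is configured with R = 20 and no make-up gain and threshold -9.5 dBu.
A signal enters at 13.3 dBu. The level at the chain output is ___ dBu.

-8.66 dBu

Stage 1: 10 dB above 3.3 dBu, reduced 2.5:1 to 4 dB above → 7.3 dBu.
Stage 2: 16.8 dB above -9.5 dBu, reduced 20:1 to 0.84 dB above → -8.66 dBu.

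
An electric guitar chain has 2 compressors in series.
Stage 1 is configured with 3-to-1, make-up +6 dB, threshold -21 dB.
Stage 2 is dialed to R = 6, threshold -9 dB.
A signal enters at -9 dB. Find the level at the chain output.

Stage 1: -9 dB is 12 dB over -21 dB; at 3:1 that becomes 4 dB over, giving -17 dB; +6 dB make-up → -11 dB.
Stage 2: -11 dB is at or below the -9 dB threshold — no compression; output -11 dB.

-11 dB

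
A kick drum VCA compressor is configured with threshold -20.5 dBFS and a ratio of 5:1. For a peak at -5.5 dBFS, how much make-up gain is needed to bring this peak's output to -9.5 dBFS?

8 dB

The peak compresses to -20.5 + 15/5 = -17.5 dBFS.
To reach -9.5 dBFS requires -9.5 − (-17.5) = 8 dB of make-up.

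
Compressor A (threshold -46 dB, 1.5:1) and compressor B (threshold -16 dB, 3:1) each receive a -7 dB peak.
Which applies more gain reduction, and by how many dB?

A, by 7 dB

A: overshoot 39 dB → output overshoot 26 dB → GR 13 dB.
B: overshoot 9 dB → output overshoot 3 dB → GR 6 dB.
A reduces 7 dB more.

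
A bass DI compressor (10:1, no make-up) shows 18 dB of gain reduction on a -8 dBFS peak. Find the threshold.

-28 dBFS

Input is 20 dB above T (since output overshoot × R = input overshoot: (-26 − T)·10 = -8 − T gives T = -28 dBFS).
Check: -28 + (-8 − (-28))/10 = -28 + 2 = -26 dBFS. ✓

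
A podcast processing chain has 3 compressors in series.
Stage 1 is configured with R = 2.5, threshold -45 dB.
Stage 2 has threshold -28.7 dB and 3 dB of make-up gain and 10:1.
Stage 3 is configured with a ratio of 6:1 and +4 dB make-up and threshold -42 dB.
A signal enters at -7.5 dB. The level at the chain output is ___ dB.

Stage 1: -7.5 dB is 37.5 dB over -45 dB; at 2.5:1 that becomes 15 dB over, giving -30 dB.
Stage 2: -30 dB is at or below the -28.7 dB threshold — no compression; make-up brings it to -27 dB.
Stage 3: 15 dB above -42 dB, reduced 6:1 to 2.5 dB above → -39.5 dB; +4 dB make-up → -35.5 dB.

-35.5 dB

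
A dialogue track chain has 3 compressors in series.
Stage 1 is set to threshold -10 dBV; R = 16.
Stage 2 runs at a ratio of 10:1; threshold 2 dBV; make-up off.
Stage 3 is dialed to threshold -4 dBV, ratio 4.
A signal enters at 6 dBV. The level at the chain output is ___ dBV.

-9 dBV

Stage 1: overshoot 16 dB → 16/16 = 1 dB → -9 dBV.
Stage 2: -9 dBV is at or below the 2 dBV threshold — no compression; output -9 dBV.
Stage 3: -9 dBV is at or below the -4 dBV threshold — no compression; output -9 dBV.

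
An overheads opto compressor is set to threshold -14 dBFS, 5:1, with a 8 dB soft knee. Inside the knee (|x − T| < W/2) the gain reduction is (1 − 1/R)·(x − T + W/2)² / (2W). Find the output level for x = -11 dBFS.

-13.45 dBFS

x − T + W/2 = -11 − (-14) + 4 = 7.
GR = (1 − 1/5) × 7² / 16 = 0.8 × 49 / 16 = 2.45 dB.
Output = -11 − 2.45 = -13.45 dBFS.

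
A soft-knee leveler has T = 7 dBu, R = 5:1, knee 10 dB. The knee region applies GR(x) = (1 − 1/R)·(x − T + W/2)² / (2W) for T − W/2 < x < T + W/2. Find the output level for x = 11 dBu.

7.76 dBu

x − T + W/2 = 11 − 7 + 5 = 9.
GR = (1 − 1/5) × 9² / 20 = 0.8 × 81 / 20 = 3.24 dB.
Output = 11 − 3.24 = 7.76 dBu.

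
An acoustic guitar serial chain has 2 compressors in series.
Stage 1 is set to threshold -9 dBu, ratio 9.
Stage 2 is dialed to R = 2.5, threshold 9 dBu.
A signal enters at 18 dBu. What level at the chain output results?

-6 dBu

Stage 1: 27 dB above -9 dBu, reduced 9:1 to 3 dB above → -6 dBu.
Stage 2: -6 dBu is at or below the 9 dBu threshold — no compression; output -6 dBu.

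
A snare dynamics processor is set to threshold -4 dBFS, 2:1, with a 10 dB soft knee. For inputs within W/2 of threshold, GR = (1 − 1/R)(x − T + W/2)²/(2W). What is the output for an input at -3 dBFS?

x − T + W/2 = -3 − (-4) + 5 = 6.
GR = (1 − 1/2) × 6² / 20 = 0.5 × 36 / 20 = 0.9 dB.
Output = -3 − 0.9 = -3.9 dBFS.

-3.9 dBFS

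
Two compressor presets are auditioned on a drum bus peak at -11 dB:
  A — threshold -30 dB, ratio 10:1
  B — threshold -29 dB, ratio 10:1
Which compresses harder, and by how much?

A: overshoot 19 dB → output overshoot 1.9 dB → GR 17.1 dB.
B: overshoot 18 dB → output overshoot 1.8 dB → GR 16.2 dB.
A applies 0.9 dB more gain reduction.

A, by 0.9 dB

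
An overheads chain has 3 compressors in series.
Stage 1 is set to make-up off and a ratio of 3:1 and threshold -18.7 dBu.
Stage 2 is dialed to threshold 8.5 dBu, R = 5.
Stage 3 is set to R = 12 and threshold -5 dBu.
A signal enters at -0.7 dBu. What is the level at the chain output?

-12.7 dBu

Stage 1: overshoot 18 dB → 18/3 = 6 dB → -12.7 dBu.
Stage 2: -12.7 dBu is at or below the 8.5 dBu threshold — no compression; output -12.7 dBu.
Stage 3: -12.7 dBu ≤ -5 dBu, so stage 3 doesn't engage; output -12.7 dBu.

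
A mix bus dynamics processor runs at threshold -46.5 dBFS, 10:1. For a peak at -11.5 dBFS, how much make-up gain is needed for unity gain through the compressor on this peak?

31.5 dB

Without make-up, output = threshold + overshoot/10 = -46.5 + 3.5 = -43 dBFS.
Gap to target: 31.5 dB.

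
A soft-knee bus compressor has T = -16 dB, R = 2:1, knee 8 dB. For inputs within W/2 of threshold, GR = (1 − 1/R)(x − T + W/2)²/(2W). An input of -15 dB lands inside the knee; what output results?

x − T + W/2 = -15 − (-16) + 4 = 5.
GR = (1 − 1/2) × 5² / 16 = 0.5 × 25 / 16 = 0.78125 dB.
Output = -15 − 0.78125 = -15.78125 dB.

-15.78125 dB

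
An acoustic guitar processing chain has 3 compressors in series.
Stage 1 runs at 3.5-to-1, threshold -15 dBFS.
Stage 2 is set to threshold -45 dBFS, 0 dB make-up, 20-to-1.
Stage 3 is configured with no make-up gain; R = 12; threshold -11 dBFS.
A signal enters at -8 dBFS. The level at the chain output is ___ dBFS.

-43.4 dBFS

Stage 1: 7 dB above -15 dBFS, reduced 3.5:1 to 2 dB above → -13 dBFS.
Stage 2: -13 dBFS is 32 dB over -45 dBFS; at 20:1 that becomes 1.6 dB over, giving -43.4 dBFS.
Stage 3: -43.4 dBFS ≤ -11 dBFS, so stage 3 doesn't engage; output -43.4 dBFS.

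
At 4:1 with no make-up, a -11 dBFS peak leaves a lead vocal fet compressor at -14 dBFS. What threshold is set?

Gain reduction = -11 − (-14) = 3 dB; output overshoot = GR / (R − 1) = 3 / 3 = 1 dB.
Threshold = output − output overshoot = -14 − 1 = -15 dBFS.

-15 dBFS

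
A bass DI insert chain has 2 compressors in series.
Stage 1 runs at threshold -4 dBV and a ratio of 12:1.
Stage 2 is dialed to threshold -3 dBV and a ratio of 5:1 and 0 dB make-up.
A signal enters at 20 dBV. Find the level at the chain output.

-2.8 dBV

Stage 1: 20 dBV is 24 dB over -4 dBV; at 12:1 that becomes 2 dB over, giving -2 dBV.
Stage 2: 1 dB above -3 dBV, reduced 5:1 to 0.2 dB above → -2.8 dBV.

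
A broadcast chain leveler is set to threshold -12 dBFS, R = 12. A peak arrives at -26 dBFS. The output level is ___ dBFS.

-26 dBFS is 14 dB below the -12 dBFS threshold, so no gain reduction is applied.
Output = input = -26 dBFS.

-26 dBFS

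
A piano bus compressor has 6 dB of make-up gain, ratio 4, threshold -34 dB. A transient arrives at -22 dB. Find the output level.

-22 dB sits 12 dB over threshold.
At 4:1 the overshoot is divided by 4, leaving 3 dB above threshold.
Output = -34 + 3 = -31 dB; make-up adds 6 dB, giving -25 dB.

-25 dB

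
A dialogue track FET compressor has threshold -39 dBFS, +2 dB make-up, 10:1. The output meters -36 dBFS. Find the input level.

Before make-up, the level was -36 − 2 = -38 dBFS.
Post-compression overshoot = -38 − (-39) = 1 dB.
Input overshoot = R × output overshoot = 10 dB → input = -39 + 10 = -29 dBFS.

-29 dBFS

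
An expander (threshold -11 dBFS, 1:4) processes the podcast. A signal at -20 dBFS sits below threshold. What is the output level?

Below threshold, a 1:4 expander applies gain = (4−1)×(T − x) of attenuation.
(4−1) × 9 = 27 dB, so output = -20 − 27 = -47 dBFS.

-47 dBFS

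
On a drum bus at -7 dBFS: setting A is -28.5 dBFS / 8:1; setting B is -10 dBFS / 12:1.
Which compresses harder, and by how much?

A: overshoot 21.5 dB → output overshoot 2.6875 dB → GR 18.8125 dB.
B: overshoot 3 dB → output overshoot 0.25 dB → GR 2.75 dB.
A reduces 16.0625 dB more.

A, by 16.0625 dB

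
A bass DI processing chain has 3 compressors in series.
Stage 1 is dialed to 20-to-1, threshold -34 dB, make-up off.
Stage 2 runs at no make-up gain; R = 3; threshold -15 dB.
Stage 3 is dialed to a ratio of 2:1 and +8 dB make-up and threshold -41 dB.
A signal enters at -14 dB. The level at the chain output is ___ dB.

Stage 1: overshoot 20 dB → 20/20 = 1 dB → -33 dB.
Stage 2: below threshold (-33 ≤ -15); passes unchanged; output -33 dB.
Stage 3: -33 dB is 8 dB over -41 dB; at 2:1 that becomes 4 dB over, giving -37 dB; +8 dB make-up → -29 dB.

-29 dB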